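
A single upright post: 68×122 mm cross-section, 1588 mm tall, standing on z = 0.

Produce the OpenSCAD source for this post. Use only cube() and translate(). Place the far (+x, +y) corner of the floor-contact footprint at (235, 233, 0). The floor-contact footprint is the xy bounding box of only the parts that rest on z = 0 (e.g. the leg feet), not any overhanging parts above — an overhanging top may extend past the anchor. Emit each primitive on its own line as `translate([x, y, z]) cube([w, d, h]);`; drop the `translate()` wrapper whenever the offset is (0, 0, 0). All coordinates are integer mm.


translate([167, 111, 0]) cube([68, 122, 1588]);


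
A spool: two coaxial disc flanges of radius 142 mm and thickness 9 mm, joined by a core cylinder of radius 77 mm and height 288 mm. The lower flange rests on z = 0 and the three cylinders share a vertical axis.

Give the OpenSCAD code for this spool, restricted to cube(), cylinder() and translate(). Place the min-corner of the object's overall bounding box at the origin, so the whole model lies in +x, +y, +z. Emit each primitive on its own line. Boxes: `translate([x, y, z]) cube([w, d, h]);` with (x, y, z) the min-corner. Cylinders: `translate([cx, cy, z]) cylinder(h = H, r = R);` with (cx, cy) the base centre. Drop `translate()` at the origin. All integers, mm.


translate([142, 142, 0]) cylinder(h = 9, r = 142);
translate([142, 142, 9]) cylinder(h = 288, r = 77);
translate([142, 142, 297]) cylinder(h = 9, r = 142);


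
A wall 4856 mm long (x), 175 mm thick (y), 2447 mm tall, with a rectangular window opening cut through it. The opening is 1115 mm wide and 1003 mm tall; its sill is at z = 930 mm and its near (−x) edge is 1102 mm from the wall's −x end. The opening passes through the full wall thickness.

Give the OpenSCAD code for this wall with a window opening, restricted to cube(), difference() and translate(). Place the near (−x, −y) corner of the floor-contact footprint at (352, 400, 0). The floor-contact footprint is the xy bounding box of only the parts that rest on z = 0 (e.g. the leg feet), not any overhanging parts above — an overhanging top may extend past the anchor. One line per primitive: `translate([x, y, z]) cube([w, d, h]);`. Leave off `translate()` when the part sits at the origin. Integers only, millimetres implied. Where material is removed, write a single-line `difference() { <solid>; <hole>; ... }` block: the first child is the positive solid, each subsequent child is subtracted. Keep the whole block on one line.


difference() { translate([352, 400, 0]) cube([4856, 175, 2447]); translate([1454, 400, 930]) cube([1115, 175, 1003]); }


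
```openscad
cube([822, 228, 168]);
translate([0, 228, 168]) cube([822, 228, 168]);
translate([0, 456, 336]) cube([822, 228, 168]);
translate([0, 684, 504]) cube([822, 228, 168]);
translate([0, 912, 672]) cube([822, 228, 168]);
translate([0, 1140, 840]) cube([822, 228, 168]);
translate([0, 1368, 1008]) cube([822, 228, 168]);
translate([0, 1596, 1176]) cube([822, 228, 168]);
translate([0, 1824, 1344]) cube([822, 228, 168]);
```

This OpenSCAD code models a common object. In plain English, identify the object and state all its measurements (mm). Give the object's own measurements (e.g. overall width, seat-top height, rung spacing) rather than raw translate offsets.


A straight staircase of 9 solid steps. Each step is 822 mm wide (x), 228 mm deep (y, the going) and 168 mm tall (the rise). The first step rests on the floor; each subsequent step sits one going further in +y and one rise higher in +z, directly behind and above the previous step with no overlap.


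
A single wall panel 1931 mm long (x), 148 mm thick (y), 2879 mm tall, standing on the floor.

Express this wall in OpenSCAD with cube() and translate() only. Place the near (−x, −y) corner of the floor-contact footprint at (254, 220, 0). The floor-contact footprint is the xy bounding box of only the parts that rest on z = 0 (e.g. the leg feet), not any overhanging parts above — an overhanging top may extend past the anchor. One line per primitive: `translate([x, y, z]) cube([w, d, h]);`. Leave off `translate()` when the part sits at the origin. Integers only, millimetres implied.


translate([254, 220, 0]) cube([1931, 148, 2879]);


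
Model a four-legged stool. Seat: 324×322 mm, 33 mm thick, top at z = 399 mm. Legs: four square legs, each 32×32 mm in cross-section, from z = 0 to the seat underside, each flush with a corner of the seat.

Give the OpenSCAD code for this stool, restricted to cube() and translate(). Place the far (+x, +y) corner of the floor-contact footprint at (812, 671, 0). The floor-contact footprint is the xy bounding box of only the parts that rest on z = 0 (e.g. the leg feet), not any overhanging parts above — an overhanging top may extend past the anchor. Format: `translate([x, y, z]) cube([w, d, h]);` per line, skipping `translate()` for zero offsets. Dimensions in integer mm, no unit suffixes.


translate([488, 349, 366]) cube([324, 322, 33]);
translate([488, 349, 0]) cube([32, 32, 366]);
translate([780, 349, 0]) cube([32, 32, 366]);
translate([488, 639, 0]) cube([32, 32, 366]);
translate([780, 639, 0]) cube([32, 32, 366]);


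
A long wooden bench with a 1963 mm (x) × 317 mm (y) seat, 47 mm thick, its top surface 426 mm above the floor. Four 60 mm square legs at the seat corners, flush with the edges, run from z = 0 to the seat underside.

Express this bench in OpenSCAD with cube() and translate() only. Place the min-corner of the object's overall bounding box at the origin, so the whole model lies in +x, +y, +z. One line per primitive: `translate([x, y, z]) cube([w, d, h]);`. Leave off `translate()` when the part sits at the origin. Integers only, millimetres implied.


translate([0, 0, 379]) cube([1963, 317, 47]);
cube([60, 60, 379]);
translate([0, 257, 0]) cube([60, 60, 379]);
translate([1903, 0, 0]) cube([60, 60, 379]);
translate([1903, 257, 0]) cube([60, 60, 379]);


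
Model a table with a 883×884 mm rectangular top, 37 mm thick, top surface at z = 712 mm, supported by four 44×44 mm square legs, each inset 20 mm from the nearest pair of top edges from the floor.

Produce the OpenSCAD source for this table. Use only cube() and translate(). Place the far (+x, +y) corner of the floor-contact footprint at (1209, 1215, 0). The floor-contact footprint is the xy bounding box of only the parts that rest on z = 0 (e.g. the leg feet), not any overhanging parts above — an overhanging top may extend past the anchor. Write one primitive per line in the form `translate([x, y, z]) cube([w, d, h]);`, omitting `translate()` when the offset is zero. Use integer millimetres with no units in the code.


translate([346, 351, 675]) cube([883, 884, 37]);
translate([366, 371, 0]) cube([44, 44, 675]);
translate([1165, 371, 0]) cube([44, 44, 675]);
translate([366, 1171, 0]) cube([44, 44, 675]);
translate([1165, 1171, 0]) cube([44, 44, 675]);


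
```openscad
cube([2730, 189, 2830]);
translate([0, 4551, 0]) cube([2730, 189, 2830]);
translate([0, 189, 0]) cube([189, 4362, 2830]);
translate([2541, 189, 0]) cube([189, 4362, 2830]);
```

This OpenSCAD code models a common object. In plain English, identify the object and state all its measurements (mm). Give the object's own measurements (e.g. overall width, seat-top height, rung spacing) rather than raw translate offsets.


The wall frame of a small rectangular building: four walls, each 2830 mm tall and 189 mm thick, enclosing a footprint 2730 mm (x) by 4740 mm (y) outside-to-outside, with no floor or roof. The front and back walls (the −y and +y sides) span the full width; the two side walls fit between them.


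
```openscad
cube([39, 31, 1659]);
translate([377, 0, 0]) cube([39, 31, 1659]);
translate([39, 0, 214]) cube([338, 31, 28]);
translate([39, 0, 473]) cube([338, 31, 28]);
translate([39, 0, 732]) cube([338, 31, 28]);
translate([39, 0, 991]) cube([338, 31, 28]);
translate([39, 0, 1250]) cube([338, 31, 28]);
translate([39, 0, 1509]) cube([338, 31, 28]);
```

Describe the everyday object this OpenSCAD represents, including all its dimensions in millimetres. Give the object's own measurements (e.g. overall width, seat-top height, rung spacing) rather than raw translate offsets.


A straight ladder. Two 39×31 mm vertical rails, 1659 mm tall, stand 416 mm apart (outside-to-outside) with their front faces coplanar on the −y side. 6 rungs, each 31 mm deep and 28 mm tall, span between the inner faces of the rails, front faces flush with the rails. The lowest rung's underside is at z = 214 mm and rungs are spaced 259 mm apart (underside to underside).


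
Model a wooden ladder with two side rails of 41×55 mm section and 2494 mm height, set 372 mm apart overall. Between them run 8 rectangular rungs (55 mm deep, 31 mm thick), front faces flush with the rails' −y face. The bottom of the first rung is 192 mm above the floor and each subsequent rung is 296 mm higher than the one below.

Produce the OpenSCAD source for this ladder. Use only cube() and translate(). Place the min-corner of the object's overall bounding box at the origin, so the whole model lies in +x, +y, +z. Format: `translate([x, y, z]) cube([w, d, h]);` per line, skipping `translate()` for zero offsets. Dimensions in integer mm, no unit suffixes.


// rung span = 372 - 2*41 = 290
// rung[k] z = 192 + k*296
cube([41, 55, 2494]);
translate([331, 0, 0]) cube([41, 55, 2494]);
translate([41, 0, 192]) cube([290, 55, 31]);
translate([41, 0, 488]) cube([290, 55, 31]);
translate([41, 0, 784]) cube([290, 55, 31]);
translate([41, 0, 1080]) cube([290, 55, 31]);
translate([41, 0, 1376]) cube([290, 55, 31]);
translate([41, 0, 1672]) cube([290, 55, 31]);
translate([41, 0, 1968]) cube([290, 55, 31]);
translate([41, 0, 2264]) cube([290, 55, 31]);


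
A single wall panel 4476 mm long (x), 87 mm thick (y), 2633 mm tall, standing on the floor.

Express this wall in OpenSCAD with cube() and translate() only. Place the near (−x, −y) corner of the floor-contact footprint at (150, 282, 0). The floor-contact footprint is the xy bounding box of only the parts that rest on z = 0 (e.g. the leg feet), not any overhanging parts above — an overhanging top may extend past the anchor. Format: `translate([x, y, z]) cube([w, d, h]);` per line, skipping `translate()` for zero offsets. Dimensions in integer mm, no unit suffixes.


translate([150, 282, 0]) cube([4476, 87, 2633]);


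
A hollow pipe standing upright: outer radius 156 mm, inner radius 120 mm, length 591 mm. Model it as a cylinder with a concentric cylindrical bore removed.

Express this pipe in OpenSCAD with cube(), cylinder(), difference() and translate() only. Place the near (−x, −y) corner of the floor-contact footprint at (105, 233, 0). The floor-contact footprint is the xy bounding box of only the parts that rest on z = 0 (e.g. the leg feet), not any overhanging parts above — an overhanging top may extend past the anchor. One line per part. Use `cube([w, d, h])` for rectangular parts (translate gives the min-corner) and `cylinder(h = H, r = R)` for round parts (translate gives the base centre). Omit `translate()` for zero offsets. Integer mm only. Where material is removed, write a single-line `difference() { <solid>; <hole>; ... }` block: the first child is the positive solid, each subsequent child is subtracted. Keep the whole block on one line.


difference() { translate([261, 389, 0]) cylinder(h = 591, r = 156); translate([261, 389, 0]) cylinder(h = 591, r = 120); }


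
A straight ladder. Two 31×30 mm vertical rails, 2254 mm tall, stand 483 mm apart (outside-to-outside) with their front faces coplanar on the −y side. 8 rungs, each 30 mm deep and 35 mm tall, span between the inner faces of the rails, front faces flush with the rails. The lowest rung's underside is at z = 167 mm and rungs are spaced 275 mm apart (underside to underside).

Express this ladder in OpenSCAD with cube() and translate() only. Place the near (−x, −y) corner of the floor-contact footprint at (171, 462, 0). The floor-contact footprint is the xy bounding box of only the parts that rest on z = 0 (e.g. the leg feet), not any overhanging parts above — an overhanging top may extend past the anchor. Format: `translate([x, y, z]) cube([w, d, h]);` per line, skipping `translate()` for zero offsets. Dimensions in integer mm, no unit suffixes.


// rung span = 483 - 2*31 = 421
// rung[k] z = 167 + k*275
translate([171, 462, 0]) cube([31, 30, 2254]);
translate([623, 462, 0]) cube([31, 30, 2254]);
translate([202, 462, 167]) cube([421, 30, 35]);
translate([202, 462, 442]) cube([421, 30, 35]);
translate([202, 462, 717]) cube([421, 30, 35]);
translate([202, 462, 992]) cube([421, 30, 35]);
translate([202, 462, 1267]) cube([421, 30, 35]);
translate([202, 462, 1542]) cube([421, 30, 35]);
translate([202, 462, 1817]) cube([421, 30, 35]);
translate([202, 462, 2092]) cube([421, 30, 35]);


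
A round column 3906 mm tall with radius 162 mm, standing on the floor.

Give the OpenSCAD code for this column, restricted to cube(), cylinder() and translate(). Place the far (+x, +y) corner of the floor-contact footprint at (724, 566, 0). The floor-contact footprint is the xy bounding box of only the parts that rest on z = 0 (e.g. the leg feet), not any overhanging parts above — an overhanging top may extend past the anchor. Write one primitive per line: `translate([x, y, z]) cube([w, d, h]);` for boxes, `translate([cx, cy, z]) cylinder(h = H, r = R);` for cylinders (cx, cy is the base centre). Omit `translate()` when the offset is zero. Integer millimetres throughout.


translate([562, 404, 0]) cylinder(h = 3906, r = 162);


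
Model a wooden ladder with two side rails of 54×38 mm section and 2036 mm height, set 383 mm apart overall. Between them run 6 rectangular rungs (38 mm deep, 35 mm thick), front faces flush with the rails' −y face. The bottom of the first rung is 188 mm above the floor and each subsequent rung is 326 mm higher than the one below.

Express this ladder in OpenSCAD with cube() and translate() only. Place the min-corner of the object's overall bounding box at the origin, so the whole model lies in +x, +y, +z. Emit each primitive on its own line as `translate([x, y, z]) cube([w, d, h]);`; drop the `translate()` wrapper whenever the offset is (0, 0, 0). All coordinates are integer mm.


cube([54, 38, 2036]);
translate([329, 0, 0]) cube([54, 38, 2036]);
translate([54, 0, 188]) cube([275, 38, 35]);
translate([54, 0, 514]) cube([275, 38, 35]);
translate([54, 0, 840]) cube([275, 38, 35]);
translate([54, 0, 1166]) cube([275, 38, 35]);
translate([54, 0, 1492]) cube([275, 38, 35]);
translate([54, 0, 1818]) cube([275, 38, 35]);


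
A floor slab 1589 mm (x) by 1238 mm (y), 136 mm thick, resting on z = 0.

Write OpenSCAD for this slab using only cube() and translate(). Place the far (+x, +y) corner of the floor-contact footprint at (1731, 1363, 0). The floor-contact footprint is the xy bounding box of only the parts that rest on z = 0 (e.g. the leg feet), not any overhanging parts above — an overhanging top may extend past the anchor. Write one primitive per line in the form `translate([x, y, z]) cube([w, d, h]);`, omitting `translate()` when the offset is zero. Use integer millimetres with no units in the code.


translate([142, 125, 0]) cube([1589, 1238, 136]);


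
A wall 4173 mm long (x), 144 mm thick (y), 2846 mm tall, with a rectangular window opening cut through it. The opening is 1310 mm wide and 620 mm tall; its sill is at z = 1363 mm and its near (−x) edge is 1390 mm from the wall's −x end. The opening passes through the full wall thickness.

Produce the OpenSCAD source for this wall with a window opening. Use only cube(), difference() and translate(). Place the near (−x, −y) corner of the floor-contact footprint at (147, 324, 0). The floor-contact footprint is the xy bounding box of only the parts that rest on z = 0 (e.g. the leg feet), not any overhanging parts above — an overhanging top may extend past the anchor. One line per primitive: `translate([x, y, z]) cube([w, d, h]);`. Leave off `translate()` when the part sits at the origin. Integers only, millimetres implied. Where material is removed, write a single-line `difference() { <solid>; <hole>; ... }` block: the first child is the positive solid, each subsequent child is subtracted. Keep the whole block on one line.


difference() { translate([147, 324, 0]) cube([4173, 144, 2846]); translate([1537, 324, 1363]) cube([1310, 144, 620]); }


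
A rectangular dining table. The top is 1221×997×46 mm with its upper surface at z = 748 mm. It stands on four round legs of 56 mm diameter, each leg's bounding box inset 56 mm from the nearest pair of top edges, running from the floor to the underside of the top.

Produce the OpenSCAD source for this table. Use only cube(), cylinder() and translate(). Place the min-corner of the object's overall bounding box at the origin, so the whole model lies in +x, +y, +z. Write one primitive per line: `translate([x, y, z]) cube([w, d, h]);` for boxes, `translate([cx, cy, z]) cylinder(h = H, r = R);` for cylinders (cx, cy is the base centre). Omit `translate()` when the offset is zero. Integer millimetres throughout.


// leg_h = 748 - 46 = 702
translate([0, 0, 702]) cube([1221, 997, 46]);
translate([84, 84, 0]) cylinder(h = 702, r = 28);
translate([1137, 84, 0]) cylinder(h = 702, r = 28);
translate([84, 913, 0]) cylinder(h = 702, r = 28);
translate([1137, 913, 0]) cylinder(h = 702, r = 28);


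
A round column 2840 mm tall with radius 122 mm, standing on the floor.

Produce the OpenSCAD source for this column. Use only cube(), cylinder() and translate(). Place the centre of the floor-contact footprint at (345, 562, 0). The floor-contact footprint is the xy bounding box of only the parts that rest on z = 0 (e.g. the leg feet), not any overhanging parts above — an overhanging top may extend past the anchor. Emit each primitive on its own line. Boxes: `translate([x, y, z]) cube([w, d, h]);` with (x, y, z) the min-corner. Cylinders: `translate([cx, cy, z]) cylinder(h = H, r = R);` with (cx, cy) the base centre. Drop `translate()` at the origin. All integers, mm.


translate([345, 562, 0]) cylinder(h = 2840, r = 122);


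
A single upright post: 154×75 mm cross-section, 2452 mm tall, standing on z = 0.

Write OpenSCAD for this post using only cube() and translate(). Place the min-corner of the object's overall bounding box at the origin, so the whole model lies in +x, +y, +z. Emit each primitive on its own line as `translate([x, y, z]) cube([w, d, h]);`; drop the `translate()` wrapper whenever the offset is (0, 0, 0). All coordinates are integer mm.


cube([154, 75, 2452]);


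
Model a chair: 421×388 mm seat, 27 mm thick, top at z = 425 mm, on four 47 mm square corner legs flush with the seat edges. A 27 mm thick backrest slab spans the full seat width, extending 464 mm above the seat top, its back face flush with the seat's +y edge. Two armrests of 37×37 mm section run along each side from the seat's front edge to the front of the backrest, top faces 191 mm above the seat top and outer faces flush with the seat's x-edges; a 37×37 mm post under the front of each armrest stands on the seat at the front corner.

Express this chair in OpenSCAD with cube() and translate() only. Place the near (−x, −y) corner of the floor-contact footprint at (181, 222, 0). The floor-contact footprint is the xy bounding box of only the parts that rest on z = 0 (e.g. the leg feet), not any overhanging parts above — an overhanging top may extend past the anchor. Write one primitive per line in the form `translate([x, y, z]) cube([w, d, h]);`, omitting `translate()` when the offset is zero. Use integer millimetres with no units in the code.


translate([181, 222, 398]) cube([421, 388, 27]);
translate([181, 222, 0]) cube([47, 47, 398]);
translate([555, 222, 0]) cube([47, 47, 398]);
translate([181, 563, 0]) cube([47, 47, 398]);
translate([555, 563, 0]) cube([47, 47, 398]);
translate([181, 583, 425]) cube([421, 27, 464]);
translate([181, 222, 579]) cube([37, 361, 37]);
translate([565, 222, 579]) cube([37, 361, 37]);
translate([181, 222, 425]) cube([37, 37, 154]);
translate([565, 222, 425]) cube([37, 37, 154]);


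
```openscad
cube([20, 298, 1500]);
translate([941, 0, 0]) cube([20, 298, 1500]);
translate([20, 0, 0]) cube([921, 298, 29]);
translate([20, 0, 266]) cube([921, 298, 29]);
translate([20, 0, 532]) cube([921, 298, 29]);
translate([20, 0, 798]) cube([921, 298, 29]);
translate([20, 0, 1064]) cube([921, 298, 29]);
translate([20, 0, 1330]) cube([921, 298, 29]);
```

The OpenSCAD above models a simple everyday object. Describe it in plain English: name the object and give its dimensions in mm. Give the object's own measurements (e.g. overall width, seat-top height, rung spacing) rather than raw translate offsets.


An open bookshelf. Two side panels, each 20 mm thick, 298 mm deep and 1500 mm tall, stand 961 mm apart (outside-to-outside). Between them sit 6 shelves, each 29 mm thick and 298 mm deep, spanning the full gap between the sides. The bottom shelf rests on the floor (its underside at z = 0) and the clear gap between one shelf's top and the next shelf's underside is 237 mm.


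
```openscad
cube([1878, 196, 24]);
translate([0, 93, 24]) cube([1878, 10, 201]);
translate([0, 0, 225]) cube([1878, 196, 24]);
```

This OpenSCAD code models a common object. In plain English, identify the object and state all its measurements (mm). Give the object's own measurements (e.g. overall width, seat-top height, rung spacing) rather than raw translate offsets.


An I-beam lying along x, 1878 mm long. Overall section height 249 mm. Two flanges 196 mm wide (y) and 24 mm thick, one on the floor and one at the top; a web 10 mm thick runs between them, centred on the flange width.


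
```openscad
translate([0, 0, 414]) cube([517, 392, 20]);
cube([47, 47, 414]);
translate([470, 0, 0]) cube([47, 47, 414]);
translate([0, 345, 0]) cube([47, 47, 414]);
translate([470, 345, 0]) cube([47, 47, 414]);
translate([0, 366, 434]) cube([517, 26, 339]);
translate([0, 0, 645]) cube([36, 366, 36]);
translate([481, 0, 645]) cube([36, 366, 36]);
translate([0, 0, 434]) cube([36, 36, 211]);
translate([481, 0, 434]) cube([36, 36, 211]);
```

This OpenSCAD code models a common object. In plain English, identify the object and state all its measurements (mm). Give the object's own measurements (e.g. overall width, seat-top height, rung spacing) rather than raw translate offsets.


A chair. The seat is a 517×392×20 mm slab with its top at z = 434 mm, on four 47×47 mm corner legs (flush with the seat edges, standing on z = 0). A flat backrest 26 mm thick, 339 mm tall, spans the full seat width and rises from the seat top along its +y edge, rear face flush with the rear of the seat. Two armrests of 36×36 mm section run along each side from the seat's front edge to the front of the backrest, top faces 247 mm above the seat top and outer faces flush with the seat's x-edges; a 36×36 mm post under the front of each armrest stands on the seat at the front corner.


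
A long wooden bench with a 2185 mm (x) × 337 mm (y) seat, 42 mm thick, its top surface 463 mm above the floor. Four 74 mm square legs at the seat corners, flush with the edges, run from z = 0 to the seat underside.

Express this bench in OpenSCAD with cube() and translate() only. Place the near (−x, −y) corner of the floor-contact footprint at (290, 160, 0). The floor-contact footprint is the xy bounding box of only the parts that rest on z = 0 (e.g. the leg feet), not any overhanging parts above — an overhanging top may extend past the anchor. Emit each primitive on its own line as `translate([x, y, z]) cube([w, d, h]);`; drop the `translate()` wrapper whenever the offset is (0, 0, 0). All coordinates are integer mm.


// leg_h = 463 − 42 = 421
translate([290, 160, 421]) cube([2185, 337, 42]);
translate([290, 160, 0]) cube([74, 74, 421]);
translate([290, 423, 0]) cube([74, 74, 421]);
translate([2401, 160, 0]) cube([74, 74, 421]);
translate([2401, 423, 0]) cube([74, 74, 421]);


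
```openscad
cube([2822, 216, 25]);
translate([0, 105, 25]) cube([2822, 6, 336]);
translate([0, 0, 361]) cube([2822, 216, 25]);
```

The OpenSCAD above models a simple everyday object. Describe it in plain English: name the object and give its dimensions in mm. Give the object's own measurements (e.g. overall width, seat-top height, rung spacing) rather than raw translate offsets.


An I-beam lying along x, 2822 mm long. Overall section height 386 mm. Two flanges 216 mm wide (y) and 25 mm thick, one on the floor and one at the top; a web 6 mm thick runs between them, centred on the flange width.


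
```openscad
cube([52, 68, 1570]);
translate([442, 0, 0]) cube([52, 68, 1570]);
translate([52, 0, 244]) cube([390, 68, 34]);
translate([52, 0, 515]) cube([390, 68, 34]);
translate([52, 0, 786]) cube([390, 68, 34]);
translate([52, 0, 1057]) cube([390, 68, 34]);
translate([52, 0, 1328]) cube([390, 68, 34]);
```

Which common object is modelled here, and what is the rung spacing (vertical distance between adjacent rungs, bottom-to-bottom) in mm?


A ladder. The rung spacing is 271 mm.

Two tall 52×68 posts with 5 short bars between them — a ladder. Adjacent rungs sit at z = 244 and z = 515, so the spacing is 515 − 244 = 271 mm.


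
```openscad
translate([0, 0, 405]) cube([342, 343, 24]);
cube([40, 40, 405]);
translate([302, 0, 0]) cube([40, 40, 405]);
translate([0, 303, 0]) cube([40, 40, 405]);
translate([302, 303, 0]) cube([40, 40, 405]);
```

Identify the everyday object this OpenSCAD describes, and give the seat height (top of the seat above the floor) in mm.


A stool. The seat height is 429 mm.

A 342×343×24 slab at z = 405 on four corner posts — a stool. The seat top is 405 + 24 = 429 mm.


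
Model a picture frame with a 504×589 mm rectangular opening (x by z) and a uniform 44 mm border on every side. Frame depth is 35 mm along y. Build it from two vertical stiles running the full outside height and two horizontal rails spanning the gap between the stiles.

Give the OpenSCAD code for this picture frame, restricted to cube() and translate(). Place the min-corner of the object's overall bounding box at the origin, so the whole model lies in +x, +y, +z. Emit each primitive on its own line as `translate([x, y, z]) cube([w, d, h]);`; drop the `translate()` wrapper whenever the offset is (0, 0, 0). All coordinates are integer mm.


cube([44, 35, 677]);
translate([548, 0, 0]) cube([44, 35, 677]);
translate([44, 0, 0]) cube([504, 35, 44]);
translate([44, 0, 633]) cube([504, 35, 44]);


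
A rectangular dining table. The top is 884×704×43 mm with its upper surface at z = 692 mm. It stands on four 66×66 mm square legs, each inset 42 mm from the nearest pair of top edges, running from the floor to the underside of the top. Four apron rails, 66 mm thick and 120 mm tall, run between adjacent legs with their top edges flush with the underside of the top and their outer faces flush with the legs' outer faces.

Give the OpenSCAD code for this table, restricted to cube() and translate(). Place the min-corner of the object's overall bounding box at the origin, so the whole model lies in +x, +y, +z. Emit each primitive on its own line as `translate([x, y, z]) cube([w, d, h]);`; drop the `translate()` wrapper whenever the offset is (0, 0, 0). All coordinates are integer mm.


// leg_h = 692 - 43 = 649
// apron z = 649 - 120 = 529
translate([0, 0, 649]) cube([884, 704, 43]);
translate([42, 42, 0]) cube([66, 66, 649]);
translate([776, 42, 0]) cube([66, 66, 649]);
translate([42, 596, 0]) cube([66, 66, 649]);
translate([776, 596, 0]) cube([66, 66, 649]);
translate([108, 42, 529]) cube([668, 66, 120]);
translate([108, 596, 529]) cube([668, 66, 120]);
translate([42, 108, 529]) cube([66, 488, 120]);
translate([776, 108, 529]) cube([66, 488, 120]);


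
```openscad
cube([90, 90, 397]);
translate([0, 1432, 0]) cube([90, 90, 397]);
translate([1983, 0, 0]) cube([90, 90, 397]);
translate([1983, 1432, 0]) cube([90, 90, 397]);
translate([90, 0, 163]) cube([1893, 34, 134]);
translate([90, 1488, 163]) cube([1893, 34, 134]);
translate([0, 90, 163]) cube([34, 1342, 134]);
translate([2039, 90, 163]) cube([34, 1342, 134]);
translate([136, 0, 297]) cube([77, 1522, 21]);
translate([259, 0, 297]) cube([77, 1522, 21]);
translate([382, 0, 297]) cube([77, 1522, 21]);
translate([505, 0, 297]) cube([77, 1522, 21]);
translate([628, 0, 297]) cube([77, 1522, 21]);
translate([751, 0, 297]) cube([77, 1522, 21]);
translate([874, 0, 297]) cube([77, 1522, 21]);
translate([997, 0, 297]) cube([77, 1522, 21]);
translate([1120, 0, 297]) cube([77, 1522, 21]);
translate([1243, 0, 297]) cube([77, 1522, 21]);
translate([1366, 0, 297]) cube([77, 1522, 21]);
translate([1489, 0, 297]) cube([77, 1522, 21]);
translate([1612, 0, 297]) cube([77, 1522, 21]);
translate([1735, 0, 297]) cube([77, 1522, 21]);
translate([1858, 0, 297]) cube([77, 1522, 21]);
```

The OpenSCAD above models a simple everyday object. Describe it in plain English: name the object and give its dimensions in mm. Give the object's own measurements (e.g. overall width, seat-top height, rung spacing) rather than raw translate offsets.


A bed frame 2073 mm long (x) by 1522 mm wide (y). Four 90×90 mm corner posts, 397 mm tall, at the corners of the footprint. Four rails of 34 mm thickness and 134 mm height run between adjacent posts with their undersides at z = 163 mm, their outer faces flush with the outside of the frame (the two x-running rails run between the posts' inner faces; the two y-running rails run between the posts' inner faces). 15 slats, each 77 mm wide (x) and 21 mm thick, lie across the top of the two x-running rails, running the full 1522 mm width of the frame in y; along x they sit between the end posts with a 46 mm gap after the −x posts and between neighbouring slats, leaving 48 mm before the +x posts.


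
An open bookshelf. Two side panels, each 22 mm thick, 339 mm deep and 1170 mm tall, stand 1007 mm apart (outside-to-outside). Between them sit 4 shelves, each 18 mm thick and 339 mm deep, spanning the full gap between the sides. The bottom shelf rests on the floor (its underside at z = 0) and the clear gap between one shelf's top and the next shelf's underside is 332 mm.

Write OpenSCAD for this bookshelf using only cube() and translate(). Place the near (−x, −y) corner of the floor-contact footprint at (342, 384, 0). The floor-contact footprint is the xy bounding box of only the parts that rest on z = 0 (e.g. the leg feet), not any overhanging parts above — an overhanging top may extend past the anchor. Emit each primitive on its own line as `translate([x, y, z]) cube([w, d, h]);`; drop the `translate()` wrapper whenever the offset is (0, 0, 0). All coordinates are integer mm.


translate([342, 384, 0]) cube([22, 339, 1170]);
translate([1327, 384, 0]) cube([22, 339, 1170]);
translate([364, 384, 0]) cube([963, 339, 18]);
translate([364, 384, 350]) cube([963, 339, 18]);
translate([364, 384, 700]) cube([963, 339, 18]);
translate([364, 384, 1050]) cube([963, 339, 18]);


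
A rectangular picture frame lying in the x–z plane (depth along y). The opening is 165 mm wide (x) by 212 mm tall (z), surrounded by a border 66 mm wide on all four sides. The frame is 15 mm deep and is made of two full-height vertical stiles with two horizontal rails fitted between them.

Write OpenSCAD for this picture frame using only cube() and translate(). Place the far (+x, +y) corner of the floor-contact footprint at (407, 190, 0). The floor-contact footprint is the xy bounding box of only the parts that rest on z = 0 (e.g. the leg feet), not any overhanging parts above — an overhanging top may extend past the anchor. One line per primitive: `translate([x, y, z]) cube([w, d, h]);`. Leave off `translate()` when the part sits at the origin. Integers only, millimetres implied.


translate([110, 175, 0]) cube([66, 15, 344]);
translate([341, 175, 0]) cube([66, 15, 344]);
translate([176, 175, 0]) cube([165, 15, 66]);
translate([176, 175, 278]) cube([165, 15, 66]);


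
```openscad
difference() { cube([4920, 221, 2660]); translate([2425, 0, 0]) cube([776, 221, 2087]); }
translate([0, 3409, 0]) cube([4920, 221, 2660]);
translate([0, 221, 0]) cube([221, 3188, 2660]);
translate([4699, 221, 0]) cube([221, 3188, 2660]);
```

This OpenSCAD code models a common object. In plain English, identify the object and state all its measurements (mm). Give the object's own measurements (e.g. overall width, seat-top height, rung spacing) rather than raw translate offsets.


A single room: four walls, each 2660 mm tall and 221 mm thick, enclosing an outside footprint 4920×3630 mm (x × y), no floor or roof. The front and back walls (−y and +y sides) run the full x-width; the side walls fit between their inner faces. A door opening 776 mm wide and 2087 mm tall is cut through the front wall from the floor up, its −x edge 2425 mm from the wall's −x end.


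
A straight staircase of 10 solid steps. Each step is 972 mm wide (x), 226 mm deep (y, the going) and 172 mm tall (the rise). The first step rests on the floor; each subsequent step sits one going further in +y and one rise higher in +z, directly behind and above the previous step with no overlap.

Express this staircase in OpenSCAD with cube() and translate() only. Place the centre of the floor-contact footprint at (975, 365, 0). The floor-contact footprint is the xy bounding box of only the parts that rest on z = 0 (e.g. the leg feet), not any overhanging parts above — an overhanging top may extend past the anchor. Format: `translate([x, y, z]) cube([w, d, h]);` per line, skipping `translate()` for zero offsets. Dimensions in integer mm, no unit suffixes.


translate([489, 252, 0]) cube([972, 226, 172]);
translate([489, 478, 172]) cube([972, 226, 172]);
translate([489, 704, 344]) cube([972, 226, 172]);
translate([489, 930, 516]) cube([972, 226, 172]);
translate([489, 1156, 688]) cube([972, 226, 172]);
translate([489, 1382, 860]) cube([972, 226, 172]);
translate([489, 1608, 1032]) cube([972, 226, 172]);
translate([489, 1834, 1204]) cube([972, 226, 172]);
translate([489, 2060, 1376]) cube([972, 226, 172]);
translate([489, 2286, 1548]) cube([972, 226, 172]);


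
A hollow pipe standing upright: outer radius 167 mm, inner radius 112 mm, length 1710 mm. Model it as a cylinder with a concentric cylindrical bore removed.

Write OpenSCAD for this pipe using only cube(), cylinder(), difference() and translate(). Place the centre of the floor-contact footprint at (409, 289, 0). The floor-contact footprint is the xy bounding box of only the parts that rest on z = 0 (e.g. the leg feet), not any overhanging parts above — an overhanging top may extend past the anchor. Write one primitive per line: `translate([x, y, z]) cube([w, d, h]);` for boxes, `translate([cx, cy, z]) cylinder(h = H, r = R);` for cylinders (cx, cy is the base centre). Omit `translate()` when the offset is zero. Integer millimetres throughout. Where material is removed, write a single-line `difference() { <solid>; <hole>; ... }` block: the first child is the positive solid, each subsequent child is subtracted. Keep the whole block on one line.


difference() { translate([409, 289, 0]) cylinder(h = 1710, r = 167); translate([409, 289, 0]) cylinder(h = 1710, r = 112); }


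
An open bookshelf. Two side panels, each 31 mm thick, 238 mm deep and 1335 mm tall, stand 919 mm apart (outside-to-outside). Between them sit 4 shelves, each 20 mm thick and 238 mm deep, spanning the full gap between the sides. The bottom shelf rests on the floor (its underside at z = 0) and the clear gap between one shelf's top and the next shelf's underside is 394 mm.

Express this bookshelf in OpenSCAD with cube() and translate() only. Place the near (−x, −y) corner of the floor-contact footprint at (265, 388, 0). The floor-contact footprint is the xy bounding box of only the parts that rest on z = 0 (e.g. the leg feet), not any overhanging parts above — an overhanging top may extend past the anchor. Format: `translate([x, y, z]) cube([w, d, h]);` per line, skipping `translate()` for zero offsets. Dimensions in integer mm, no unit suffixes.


translate([265, 388, 0]) cube([31, 238, 1335]);
translate([1153, 388, 0]) cube([31, 238, 1335]);
translate([296, 388, 0]) cube([857, 238, 20]);
translate([296, 388, 414]) cube([857, 238, 20]);
translate([296, 388, 828]) cube([857, 238, 20]);
translate([296, 388, 1242]) cube([857, 238, 20]);


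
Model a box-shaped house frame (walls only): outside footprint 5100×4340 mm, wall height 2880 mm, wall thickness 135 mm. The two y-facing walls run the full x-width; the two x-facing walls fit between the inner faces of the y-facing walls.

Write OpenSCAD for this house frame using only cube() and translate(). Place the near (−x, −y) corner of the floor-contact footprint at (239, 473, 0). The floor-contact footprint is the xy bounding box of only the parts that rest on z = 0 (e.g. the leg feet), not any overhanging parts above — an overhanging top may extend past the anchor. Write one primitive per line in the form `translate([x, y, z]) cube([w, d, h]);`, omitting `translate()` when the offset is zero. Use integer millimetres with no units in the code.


translate([239, 473, 0]) cube([5100, 135, 2880]);
translate([239, 4678, 0]) cube([5100, 135, 2880]);
translate([239, 608, 0]) cube([135, 4070, 2880]);
translate([5204, 608, 0]) cube([135, 4070, 2880]);


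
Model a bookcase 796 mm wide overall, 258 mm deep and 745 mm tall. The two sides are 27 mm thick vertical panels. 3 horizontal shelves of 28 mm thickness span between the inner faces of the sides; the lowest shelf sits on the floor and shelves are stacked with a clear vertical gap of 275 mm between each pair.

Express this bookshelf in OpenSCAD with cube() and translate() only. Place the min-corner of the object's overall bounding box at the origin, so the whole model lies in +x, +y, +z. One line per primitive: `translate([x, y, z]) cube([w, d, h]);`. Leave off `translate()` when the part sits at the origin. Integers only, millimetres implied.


cube([27, 258, 745]);
translate([769, 0, 0]) cube([27, 258, 745]);
translate([27, 0, 0]) cube([742, 258, 28]);
translate([27, 0, 303]) cube([742, 258, 28]);
translate([27, 0, 606]) cube([742, 258, 28]);


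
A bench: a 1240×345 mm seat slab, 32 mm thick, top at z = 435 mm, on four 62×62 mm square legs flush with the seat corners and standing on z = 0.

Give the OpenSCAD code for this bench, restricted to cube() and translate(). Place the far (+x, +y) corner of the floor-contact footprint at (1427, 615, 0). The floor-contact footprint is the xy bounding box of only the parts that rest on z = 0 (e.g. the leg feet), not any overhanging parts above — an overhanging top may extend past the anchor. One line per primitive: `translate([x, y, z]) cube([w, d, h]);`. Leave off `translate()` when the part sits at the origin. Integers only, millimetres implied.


translate([187, 270, 403]) cube([1240, 345, 32]);
translate([187, 270, 0]) cube([62, 62, 403]);
translate([187, 553, 0]) cube([62, 62, 403]);
translate([1365, 270, 0]) cube([62, 62, 403]);
translate([1365, 553, 0]) cube([62, 62, 403]);


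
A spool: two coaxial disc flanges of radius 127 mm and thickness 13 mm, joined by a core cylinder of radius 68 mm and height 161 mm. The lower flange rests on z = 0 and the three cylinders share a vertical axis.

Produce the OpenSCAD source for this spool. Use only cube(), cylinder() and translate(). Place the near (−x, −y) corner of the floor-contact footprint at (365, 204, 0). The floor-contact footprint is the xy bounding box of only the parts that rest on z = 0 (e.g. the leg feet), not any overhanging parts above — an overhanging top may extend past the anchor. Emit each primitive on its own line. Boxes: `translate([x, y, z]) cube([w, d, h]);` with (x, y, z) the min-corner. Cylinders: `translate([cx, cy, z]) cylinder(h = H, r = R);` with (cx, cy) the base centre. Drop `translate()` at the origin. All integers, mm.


translate([492, 331, 0]) cylinder(h = 13, r = 127);
translate([492, 331, 13]) cylinder(h = 161, r = 68);
translate([492, 331, 174]) cylinder(h = 13, r = 127);


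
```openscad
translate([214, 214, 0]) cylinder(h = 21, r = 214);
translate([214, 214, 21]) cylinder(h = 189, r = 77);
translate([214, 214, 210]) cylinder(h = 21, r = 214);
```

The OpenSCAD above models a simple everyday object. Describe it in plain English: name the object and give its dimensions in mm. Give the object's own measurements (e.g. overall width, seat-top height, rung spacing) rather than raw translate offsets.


A spool: two coaxial disc flanges of radius 214 mm and thickness 21 mm, joined by a core cylinder of radius 77 mm and height 189 mm. The lower flange rests on z = 0 and the three cylinders share a vertical axis.
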